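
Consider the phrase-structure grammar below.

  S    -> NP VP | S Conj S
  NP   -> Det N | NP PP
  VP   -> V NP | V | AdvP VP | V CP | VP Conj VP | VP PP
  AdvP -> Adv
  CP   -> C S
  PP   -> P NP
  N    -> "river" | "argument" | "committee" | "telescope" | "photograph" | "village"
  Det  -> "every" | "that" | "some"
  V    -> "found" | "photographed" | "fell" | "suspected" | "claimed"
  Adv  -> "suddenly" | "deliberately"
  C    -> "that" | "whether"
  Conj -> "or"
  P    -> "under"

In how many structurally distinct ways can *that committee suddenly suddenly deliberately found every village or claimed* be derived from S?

4

Two of the 4 distinct bracketings:
[S [NP [Det that] [N committee]] [VP [AdvP [Adv suddenly]] [VP [AdvP [Adv suddenly]] [VP [AdvP [Adv deliberately]] [VP [VP [V found] [NP [Det every] [N village]]] [Conj or] [VP [V claimed]]]]]]]
[S [NP [Det that] [N committee]] [VP [AdvP [Adv suddenly]] [VP [AdvP [Adv suddenly]] [VP [VP [AdvP [Adv deliberately]] [VP [V found] [NP [Det every] [N village]]]] [Conj or] [VP [V claimed]]]]]]
The trees differ in how a recursive rule is bracketed over the same span.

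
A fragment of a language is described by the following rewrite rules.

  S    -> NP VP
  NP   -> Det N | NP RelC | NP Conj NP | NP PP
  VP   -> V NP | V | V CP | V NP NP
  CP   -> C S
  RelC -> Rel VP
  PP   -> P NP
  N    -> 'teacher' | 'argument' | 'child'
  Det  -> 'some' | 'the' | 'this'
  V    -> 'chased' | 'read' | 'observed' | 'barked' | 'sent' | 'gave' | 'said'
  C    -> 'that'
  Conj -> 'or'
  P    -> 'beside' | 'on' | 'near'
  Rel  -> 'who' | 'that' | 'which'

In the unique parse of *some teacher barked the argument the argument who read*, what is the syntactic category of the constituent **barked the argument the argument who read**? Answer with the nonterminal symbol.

S
  NP
    Det: some
    N: teacher
  VP
    V: barked
    NP
      Det: the
      N: argument
    NP
      NP
        Det: the
        N: argument
      RelC
        Rel: who
        VP
          V: read
The span 'barked the argument the argument who read' is the VP node built by VP → V NP NP.

VP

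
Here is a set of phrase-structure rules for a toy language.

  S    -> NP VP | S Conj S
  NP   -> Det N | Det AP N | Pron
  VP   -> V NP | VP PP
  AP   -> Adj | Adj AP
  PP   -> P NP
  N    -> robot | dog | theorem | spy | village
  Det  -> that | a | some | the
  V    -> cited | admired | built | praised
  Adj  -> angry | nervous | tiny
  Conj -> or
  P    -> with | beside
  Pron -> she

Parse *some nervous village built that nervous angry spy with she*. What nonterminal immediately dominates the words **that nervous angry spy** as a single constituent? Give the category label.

S
  NP
    Det: some
    AP
      Adj: nervous
    N: village
  VP
    VP
      V: built
      NP
        Det: that
        AP
          Adj: nervous
          AP
            Adj: angry
        N: spy
    PP
      P: with
      NP
        Pron: she
The span 'that nervous angry spy' is the NP node built by NP → Det AP N.

NP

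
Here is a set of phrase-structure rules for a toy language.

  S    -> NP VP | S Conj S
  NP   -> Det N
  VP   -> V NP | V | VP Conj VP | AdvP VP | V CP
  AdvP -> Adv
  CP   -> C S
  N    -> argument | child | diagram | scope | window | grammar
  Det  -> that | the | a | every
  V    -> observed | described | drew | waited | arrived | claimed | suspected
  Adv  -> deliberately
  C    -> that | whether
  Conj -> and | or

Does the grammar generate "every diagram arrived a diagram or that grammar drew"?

Grammatical

[S [S [NP [Det every] [N diagram]] [VP [V arrived] [NP [Det a] [N diagram]]]] [Conj or] [S [NP [Det that] [N grammar]] [VP [V drew]]]]
The bracketing above is licensed at every node by one of the given productions, with S at the root.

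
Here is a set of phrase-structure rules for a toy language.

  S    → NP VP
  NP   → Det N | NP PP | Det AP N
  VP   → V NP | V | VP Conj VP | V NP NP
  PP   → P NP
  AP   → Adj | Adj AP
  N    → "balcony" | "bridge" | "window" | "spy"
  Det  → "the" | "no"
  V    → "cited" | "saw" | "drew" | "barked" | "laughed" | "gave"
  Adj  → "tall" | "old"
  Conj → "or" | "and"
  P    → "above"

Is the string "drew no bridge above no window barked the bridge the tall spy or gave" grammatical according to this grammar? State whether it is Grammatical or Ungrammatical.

For S → NP VP, no prefix of the string parses as an NP.

Ungrammatical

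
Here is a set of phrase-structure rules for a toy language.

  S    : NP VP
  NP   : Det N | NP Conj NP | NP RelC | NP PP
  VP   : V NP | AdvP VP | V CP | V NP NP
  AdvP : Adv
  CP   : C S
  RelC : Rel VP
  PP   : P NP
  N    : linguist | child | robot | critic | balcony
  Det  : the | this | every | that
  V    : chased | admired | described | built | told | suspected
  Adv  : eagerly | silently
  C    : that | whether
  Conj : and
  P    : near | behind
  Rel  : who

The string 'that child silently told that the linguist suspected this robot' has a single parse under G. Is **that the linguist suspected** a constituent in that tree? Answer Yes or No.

[S [NP [Det that] [N child]] [VP [AdvP [Adv silently]] [VP [V told] [CP [C that] [S [NP [Det the] [N linguist]] [VP [V suspected] [NP [Det this] [N robot]]]]]]]]
The smallest constituent containing 'that the linguist suspected' is the CP spanning 'that the linguist suspected this robot'; no single node in the tree dominates exactly the given words.

No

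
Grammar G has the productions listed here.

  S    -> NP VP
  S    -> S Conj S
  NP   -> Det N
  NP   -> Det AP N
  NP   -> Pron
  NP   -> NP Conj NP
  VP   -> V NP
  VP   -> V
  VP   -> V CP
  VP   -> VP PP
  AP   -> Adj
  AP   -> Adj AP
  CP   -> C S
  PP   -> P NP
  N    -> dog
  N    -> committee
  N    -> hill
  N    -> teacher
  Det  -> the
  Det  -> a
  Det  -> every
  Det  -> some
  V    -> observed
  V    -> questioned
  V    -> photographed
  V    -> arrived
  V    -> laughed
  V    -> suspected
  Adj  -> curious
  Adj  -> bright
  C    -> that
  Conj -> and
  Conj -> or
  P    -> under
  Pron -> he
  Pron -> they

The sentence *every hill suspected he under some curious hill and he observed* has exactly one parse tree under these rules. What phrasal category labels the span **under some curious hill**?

S
  S
    NP
      Det: every
      N: hill
    VP
      VP
        V: suspected
        NP
          Pron: he
      PP
        P: under
        NP
          Det: some
          AP
            Adj: curious
          N: hill
  Conj: and
  S
    NP
      Pron: he
    VP
      V: observed
The span 'under some curious hill' is the PP node built by PP → P NP.

PP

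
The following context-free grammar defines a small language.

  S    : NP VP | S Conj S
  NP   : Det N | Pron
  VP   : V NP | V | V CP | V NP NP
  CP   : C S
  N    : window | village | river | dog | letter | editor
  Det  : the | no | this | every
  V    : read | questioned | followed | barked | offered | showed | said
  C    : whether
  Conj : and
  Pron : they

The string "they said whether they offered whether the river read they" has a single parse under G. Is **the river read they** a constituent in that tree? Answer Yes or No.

[S [NP [Pron they]] [VP [V said] [CP [C whether] [S [NP [Pron they]] [VP [V offered] [CP [C whether] [S [NP [Det the] [N river]] [VP [V read] [NP [Pron they]]]]]]]]]]
The words 'the river read they' are exhaustively dominated by a single S node (built by S → NP VP), so they form a constituent.

Yes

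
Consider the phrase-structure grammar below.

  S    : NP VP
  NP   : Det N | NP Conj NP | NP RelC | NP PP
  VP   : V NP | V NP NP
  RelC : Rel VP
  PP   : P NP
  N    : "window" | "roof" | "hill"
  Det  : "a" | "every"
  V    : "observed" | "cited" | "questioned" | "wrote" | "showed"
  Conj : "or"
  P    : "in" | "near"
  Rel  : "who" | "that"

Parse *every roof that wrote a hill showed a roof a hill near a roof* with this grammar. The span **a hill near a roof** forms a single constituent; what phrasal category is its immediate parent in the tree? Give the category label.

VP

[S [NP [NP [Det every] [N roof]] [RelC [Rel that] [VP [V wrote] [NP [Det a] [N hill]]]]] [VP [V showed] [NP [Det a] [N roof]] [NP [NP [Det a] [N hill]] [PP [P near] [NP [Det a] [N roof]]]]]]
The span 'a hill near a roof' is the NP node built by NP → NP PP.
Its mother is the VP built by VP → V NP NP.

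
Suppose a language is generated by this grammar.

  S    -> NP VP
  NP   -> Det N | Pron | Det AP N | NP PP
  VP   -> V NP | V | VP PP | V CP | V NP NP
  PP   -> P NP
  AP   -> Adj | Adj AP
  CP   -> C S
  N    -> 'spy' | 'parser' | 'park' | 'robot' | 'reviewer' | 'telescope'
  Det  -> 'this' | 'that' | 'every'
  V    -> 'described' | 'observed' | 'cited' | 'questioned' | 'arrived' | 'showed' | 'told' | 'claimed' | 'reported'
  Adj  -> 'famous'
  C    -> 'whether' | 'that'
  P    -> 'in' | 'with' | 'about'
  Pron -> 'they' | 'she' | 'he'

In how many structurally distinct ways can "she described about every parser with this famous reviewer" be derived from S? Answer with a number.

2

The two bracketings:
[S [NP [Pron she]] [VP [VP [V described]] [PP [P about] [NP [NP [Det every] [N parser]] [PP [P with] [NP [Det this] [AP [Adj famous]] [N reviewer]]]]]]]
[S [NP [Pron she]] [VP [VP [VP [V described]] [PP [P about] [NP [Det every] [N parser]]]] [PP [P with] [NP [Det this] [AP [Adj famous]] [N reviewer]]]]]
The difference turns on whether NP → NP PP is used at the relevant span, versus an alternative expansion of NP.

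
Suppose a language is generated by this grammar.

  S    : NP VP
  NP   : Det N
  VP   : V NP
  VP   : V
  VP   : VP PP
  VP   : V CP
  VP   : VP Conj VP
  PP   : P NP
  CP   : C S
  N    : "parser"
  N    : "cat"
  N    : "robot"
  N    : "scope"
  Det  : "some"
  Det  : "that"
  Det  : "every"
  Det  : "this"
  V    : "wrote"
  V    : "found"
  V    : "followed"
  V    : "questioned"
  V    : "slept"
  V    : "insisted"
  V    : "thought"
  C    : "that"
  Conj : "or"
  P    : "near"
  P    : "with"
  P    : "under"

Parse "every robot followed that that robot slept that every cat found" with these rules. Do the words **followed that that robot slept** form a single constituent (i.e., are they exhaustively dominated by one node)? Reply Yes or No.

[S [NP [Det every] [N robot]] [VP [V followed] [CP [C that] [S [NP [Det that] [N robot]] [VP [V slept] [CP [C that] [S [NP [Det every] [N cat]] [VP [V found]]]]]]]]]
The smallest constituent containing 'followed that that robot slept' is the VP spanning 'followed that that robot slept that every cat found'; no single node in the tree dominates exactly the given words.

No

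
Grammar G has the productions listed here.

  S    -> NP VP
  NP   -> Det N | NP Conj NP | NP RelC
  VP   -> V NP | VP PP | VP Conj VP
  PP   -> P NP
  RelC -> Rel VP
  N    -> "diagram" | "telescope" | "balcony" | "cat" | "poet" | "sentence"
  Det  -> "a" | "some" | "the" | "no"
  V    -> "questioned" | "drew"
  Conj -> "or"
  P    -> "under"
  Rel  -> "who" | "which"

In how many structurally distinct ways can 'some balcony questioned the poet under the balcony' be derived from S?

1

[S [NP [Det some] [N balcony]] [VP [VP [V questioned] [NP [Det the] [N poet]]] [PP [P under] [NP [Det the] [N balcony]]]]]
No rule offers an alternative attachment or grouping for any span, so this is the only derivation.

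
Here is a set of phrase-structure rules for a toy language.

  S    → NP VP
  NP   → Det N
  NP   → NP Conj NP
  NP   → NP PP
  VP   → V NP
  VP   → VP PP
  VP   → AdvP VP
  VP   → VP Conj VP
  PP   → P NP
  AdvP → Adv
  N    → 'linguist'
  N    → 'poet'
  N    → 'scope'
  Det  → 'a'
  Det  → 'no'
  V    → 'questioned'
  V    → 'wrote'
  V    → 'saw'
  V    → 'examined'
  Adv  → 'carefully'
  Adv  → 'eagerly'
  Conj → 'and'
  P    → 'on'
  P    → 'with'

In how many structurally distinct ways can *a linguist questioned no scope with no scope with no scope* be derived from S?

Two of the 5 distinct bracketings:
[S [NP [Det a] [N linguist]] [VP [V questioned] [NP [NP [Det no] [N scope]] [PP [P with] [NP [NP [Det no] [N scope]] [PP [P with] [NP [Det no] [N scope]]]]]]]]
[S [NP [Det a] [N linguist]] [VP [V questioned] [NP [NP [NP [Det no] [N scope]] [PP [P with] [NP [Det no] [N scope]]]] [PP [P with] [NP [Det no] [N scope]]]]]]
The trees differ in how a recursive rule is bracketed over the same span.

5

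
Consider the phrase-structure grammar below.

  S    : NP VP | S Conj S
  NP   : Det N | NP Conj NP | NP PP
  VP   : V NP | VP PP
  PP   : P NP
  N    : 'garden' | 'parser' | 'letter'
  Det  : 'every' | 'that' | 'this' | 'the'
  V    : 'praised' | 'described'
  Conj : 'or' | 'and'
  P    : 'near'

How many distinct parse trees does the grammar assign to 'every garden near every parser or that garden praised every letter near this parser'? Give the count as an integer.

4

Two of the 4 distinct bracketings:
[S [NP [NP [NP [Det every] [N garden]] [PP [P near] [NP [Det every] [N parser]]]] [Conj or] [NP [Det that] [N garden]]] [VP [V praised] [NP [NP [Det every] [N letter]] [PP [P near] [NP [Det this] [N parser]]]]]]
[S [NP [NP [NP [Det every] [N garden]] [PP [P near] [NP [Det every] [N parser]]]] [Conj or] [NP [Det that] [N garden]]] [VP [VP [V praised] [NP [Det every] [N letter]]] [PP [P near] [NP [Det this] [N parser]]]]]
The difference turns on whether VP → VP PP is used at the relevant span, versus an alternative expansion of VP.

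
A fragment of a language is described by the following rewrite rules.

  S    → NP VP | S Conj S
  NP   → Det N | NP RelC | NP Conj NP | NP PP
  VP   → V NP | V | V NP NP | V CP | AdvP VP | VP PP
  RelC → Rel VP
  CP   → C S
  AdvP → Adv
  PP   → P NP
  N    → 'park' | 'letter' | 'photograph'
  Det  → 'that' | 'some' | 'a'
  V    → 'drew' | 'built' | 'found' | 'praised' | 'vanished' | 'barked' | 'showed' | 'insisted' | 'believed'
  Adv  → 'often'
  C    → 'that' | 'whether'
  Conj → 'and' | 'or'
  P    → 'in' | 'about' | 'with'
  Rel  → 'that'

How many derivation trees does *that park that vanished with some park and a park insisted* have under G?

4

Two of the 4 distinct bracketings:
[S [NP [NP [Det that] [N park]] [RelC [Rel that] [VP [VP [V vanished]] [PP [P with] [NP [NP [Det some] [N park]] [Conj and] [NP [Det a] [N park]]]]]]] [VP [V insisted]]]
[S [NP [NP [NP [Det that] [N park]] [RelC [Rel that] [VP [VP [V vanished]] [PP [P with] [NP [Det some] [N park]]]]]] [Conj and] [NP [Det a] [N park]]] [VP [V insisted]]]
The trees differ in how a recursive rule is bracketed over the same span.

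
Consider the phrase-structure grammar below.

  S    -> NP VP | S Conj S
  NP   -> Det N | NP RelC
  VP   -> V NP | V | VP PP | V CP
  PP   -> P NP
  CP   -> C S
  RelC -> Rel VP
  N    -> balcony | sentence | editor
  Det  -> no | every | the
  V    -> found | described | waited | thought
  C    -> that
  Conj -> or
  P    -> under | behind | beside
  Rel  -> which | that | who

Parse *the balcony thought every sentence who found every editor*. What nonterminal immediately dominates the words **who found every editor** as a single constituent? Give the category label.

[S [NP [Det the] [N balcony]] [VP [V thought] [NP [NP [Det every] [N sentence]] [RelC [Rel who] [VP [V found] [NP [Det every] [N editor]]]]]]]
The span 'who found every editor' is the RelC node built by RelC → Rel VP.

RelC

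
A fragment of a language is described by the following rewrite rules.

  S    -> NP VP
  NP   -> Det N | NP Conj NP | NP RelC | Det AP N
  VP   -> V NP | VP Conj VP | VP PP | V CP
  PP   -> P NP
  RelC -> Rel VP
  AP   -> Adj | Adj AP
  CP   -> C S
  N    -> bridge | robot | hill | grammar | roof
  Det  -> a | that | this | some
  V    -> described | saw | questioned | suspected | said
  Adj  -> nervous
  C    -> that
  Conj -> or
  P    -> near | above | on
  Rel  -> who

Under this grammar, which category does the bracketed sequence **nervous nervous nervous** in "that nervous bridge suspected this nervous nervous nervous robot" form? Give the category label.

[S [NP [Det that] [AP [Adj nervous]] [N bridge]] [VP [V suspected] [NP [Det this] [AP [Adj nervous] [AP [Adj nervous] [AP [Adj nervous]]]] [N robot]]]]
The span 'nervous nervous nervous' is the AP node built by AP → Adj AP.

AP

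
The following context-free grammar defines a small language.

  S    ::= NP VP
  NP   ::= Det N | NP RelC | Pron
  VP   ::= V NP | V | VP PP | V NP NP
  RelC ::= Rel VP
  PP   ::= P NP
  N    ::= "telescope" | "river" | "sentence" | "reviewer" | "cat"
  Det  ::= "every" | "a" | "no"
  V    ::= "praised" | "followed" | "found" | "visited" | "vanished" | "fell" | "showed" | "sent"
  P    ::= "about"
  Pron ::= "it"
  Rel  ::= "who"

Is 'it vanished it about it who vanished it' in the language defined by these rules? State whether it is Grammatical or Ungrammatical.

[S [NP [Pron it]] [VP [VP [V vanished] [NP [Pron it]]] [PP [P about] [NP [NP [Pron it]] [RelC [Rel who] [VP [V vanished] [NP [Pron it]]]]]]]]
Each bracket corresponds to one application of a listed rule, so the string is derivable from S.

Grammatical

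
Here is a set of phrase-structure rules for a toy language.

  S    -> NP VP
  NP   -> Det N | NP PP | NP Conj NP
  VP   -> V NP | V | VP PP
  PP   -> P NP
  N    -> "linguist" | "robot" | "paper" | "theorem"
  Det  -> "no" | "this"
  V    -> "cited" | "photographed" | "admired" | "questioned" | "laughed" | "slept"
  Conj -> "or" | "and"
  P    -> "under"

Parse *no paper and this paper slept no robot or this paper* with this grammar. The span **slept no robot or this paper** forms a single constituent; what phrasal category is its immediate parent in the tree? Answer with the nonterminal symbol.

S

[S [NP [NP [Det no] [N paper]] [Conj and] [NP [Det this] [N paper]]] [VP [V slept] [NP [NP [Det no] [N robot]] [Conj or] [NP [Det this] [N paper]]]]]
The span 'slept no robot or this paper' is the VP node built by VP → V NP.
Its mother is the S built by S → NP VP.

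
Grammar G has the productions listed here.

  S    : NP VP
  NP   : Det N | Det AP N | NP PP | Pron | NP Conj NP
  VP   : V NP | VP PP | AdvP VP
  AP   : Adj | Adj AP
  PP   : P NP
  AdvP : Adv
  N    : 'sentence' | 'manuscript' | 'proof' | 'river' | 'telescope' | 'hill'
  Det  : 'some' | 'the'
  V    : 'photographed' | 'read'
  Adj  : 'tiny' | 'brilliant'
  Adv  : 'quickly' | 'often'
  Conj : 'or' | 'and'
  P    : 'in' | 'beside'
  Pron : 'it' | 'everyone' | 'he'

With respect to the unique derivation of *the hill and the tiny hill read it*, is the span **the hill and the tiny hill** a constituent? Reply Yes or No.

[S [NP [NP [Det the] [N hill]] [Conj and] [NP [Det the] [AP [Adj tiny]] [N hill]]] [VP [V read] [NP [Pron it]]]]
The words 'the hill and the tiny hill' are exhaustively dominated by a single NP node (built by NP → NP Conj NP), so they form a constituent.

Yes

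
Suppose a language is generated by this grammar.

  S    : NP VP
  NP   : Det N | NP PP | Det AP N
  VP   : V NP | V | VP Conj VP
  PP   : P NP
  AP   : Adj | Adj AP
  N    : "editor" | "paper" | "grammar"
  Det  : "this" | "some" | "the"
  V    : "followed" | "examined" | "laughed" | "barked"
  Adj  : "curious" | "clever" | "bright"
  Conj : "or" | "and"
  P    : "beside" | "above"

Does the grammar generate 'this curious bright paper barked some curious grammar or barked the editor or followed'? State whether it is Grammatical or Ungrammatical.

Grammatical

[S [NP [Det this] [AP [Adj curious] [AP [Adj bright]]] [N paper]] [VP [VP [V barked] [NP [Det some] [AP [Adj curious]] [N grammar]]] [Conj or] [VP [VP [V barked] [NP [Det the] [N editor]]] [Conj or] [VP [V followed]]]]]
Each bracket corresponds to one application of a listed rule, so the string is derivable from S.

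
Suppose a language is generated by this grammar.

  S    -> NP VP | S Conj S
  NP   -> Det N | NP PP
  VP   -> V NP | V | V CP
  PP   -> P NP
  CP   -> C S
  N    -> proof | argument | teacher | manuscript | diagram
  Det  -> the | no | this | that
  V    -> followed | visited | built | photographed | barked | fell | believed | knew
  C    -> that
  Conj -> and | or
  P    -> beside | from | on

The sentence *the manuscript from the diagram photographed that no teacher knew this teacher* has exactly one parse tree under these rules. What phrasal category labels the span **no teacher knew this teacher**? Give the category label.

S

[S [NP [NP [Det the] [N manuscript]] [PP [P from] [NP [Det the] [N diagram]]]] [VP [V photographed] [CP [C that] [S [NP [Det no] [N teacher]] [VP [V knew] [NP [Det this] [N teacher]]]]]]]
The span 'no teacher knew this teacher' is the S node built by S → NP VP.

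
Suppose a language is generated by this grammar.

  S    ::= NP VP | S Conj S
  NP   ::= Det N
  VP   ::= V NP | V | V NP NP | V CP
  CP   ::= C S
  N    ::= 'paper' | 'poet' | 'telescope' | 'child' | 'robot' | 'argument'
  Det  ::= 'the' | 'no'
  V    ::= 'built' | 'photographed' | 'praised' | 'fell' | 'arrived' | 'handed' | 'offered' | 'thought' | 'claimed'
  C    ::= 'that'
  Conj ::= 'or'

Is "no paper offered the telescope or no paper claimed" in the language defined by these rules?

S
  S
    NP
      Det: no
      N: paper
    VP
      V: offered
      NP
        Det: the
        N: telescope
  Conj: or
  S
    NP
      Det: no
      N: paper
    VP
      V: claimed
The bracketing above is licensed at every node by one of the given productions, with S at the root.

Grammatical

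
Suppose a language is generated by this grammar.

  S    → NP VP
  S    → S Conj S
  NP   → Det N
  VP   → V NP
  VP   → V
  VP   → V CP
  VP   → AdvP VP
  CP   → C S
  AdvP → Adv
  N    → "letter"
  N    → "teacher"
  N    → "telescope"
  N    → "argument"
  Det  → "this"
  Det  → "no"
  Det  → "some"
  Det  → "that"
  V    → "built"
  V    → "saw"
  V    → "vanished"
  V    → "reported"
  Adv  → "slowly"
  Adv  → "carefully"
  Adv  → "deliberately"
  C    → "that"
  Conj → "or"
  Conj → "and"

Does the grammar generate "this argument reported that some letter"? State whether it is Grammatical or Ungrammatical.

Ungrammatical

For S → NP VP, the only prefix that parses as NP is 'this argument', but the remainder 'reported that some letter' is not a VP under these rules. The alternative S rule S → S Conj S likewise has no satisfying split.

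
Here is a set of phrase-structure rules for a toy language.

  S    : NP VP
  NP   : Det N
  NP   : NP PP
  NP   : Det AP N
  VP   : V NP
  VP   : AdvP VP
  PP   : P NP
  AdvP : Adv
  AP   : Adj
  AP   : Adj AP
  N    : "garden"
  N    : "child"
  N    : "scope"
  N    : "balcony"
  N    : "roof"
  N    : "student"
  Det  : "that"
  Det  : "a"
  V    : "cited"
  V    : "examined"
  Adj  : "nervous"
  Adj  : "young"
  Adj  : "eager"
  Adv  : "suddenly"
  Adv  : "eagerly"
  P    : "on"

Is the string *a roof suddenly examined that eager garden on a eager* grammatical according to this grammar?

Ungrammatical

For S → NP VP, the only prefix that parses as NP is 'a roof', but the remainder 'suddenly examined that eager garden on a eager' is not a VP under these rules.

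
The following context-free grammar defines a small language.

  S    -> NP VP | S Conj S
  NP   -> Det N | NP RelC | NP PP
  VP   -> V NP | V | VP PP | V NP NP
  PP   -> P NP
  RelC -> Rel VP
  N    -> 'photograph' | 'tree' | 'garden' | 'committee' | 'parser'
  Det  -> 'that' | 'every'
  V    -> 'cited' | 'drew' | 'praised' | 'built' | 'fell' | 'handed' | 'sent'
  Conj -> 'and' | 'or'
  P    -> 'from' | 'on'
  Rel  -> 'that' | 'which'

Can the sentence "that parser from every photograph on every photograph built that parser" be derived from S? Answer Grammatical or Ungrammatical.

[S [NP [NP [Det that] [N parser]] [PP [P from] [NP [NP [Det every] [N photograph]] [PP [P on] [NP [Det every] [N photograph]]]]]] [VP [V built] [NP [Det that] [N parser]]]]
The bracketing above is licensed at every node by one of the given productions, with S at the root.

Grammatical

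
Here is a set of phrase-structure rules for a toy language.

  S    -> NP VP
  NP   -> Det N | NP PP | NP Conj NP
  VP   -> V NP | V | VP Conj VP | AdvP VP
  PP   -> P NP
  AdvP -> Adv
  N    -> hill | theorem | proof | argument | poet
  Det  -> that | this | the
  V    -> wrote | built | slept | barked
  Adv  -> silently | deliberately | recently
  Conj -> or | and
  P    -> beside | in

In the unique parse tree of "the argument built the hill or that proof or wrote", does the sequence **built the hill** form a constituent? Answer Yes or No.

[S [NP [Det the] [N argument]] [VP [VP [V built] [NP [NP [Det the] [N hill]] [Conj or] [NP [Det that] [N proof]]]] [Conj or] [VP [V wrote]]]]
The smallest constituent containing 'built the hill' is the VP spanning 'built the hill or that proof'; no single node in the tree dominates exactly the given words.

No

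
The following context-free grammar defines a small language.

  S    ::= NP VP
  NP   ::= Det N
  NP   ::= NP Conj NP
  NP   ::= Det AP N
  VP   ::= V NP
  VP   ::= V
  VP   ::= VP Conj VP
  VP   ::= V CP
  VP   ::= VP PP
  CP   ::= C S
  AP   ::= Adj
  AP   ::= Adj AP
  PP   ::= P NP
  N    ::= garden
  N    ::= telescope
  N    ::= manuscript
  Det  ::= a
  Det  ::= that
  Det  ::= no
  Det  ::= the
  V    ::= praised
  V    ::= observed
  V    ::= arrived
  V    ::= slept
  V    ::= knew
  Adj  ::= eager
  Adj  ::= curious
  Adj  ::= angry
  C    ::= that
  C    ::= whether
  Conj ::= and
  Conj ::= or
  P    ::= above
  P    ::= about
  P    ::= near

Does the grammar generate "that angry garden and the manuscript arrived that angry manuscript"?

Grammatical

[S [NP [NP [Det that] [AP [Adj angry]] [N garden]] [Conj and] [NP [Det the] [N manuscript]]] [VP [V arrived] [NP [Det that] [AP [Adj angry]] [N manuscript]]]]
Every word is introduced by a lexical rule and the phrasal rules combine the resulting categories into a single S.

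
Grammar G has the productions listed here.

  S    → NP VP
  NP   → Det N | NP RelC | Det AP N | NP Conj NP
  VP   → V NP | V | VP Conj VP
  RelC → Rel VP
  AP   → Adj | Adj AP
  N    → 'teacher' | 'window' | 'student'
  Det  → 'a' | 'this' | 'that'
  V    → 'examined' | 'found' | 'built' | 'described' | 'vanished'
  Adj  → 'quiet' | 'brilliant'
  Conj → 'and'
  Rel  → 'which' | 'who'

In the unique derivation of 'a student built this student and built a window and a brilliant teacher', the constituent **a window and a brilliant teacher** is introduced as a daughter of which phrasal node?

S
  NP
    Det: a
    N: student
  VP
    VP
      V: built
      NP
        Det: this
        N: student
    Conj: and
    VP
      V: built
      NP
        NP
          Det: a
          N: window
        Conj: and
        NP
          Det: a
          AP
            Adj: brilliant
          N: teacher
The span 'a window and a brilliant teacher' is the NP node built by NP → NP Conj NP.
Its mother is the VP built by VP → V NP.

VP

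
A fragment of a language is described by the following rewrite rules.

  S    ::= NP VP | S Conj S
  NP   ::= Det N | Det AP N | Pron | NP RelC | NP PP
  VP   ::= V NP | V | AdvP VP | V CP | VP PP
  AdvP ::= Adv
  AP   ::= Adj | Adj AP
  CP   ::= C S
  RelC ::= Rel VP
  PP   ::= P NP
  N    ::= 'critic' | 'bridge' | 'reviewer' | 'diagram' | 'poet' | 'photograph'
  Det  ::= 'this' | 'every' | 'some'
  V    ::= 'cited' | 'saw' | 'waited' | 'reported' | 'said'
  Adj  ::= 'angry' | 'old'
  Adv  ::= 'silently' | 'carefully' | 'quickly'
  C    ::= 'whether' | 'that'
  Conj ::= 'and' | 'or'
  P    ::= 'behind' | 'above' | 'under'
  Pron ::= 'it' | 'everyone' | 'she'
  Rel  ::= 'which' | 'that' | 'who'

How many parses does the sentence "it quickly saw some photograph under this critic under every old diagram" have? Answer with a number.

Two of the 9 distinct bracketings:
[S [NP [Pron it]] [VP [AdvP [Adv quickly]] [VP [V saw] [NP [NP [Det some] [N photograph]] [PP [P under] [NP [NP [Det this] [N critic]] [PP [P under] [NP [Det every] [AP [Adj old]] [N diagram]]]]]]]]]
[S [NP [Pron it]] [VP [AdvP [Adv quickly]] [VP [V saw] [NP [NP [NP [Det some] [N photograph]] [PP [P under] [NP [Det this] [N critic]]]] [PP [P under] [NP [Det every] [AP [Adj old]] [N diagram]]]]]]]
The trees differ in how a recursive rule is bracketed over the same span.

9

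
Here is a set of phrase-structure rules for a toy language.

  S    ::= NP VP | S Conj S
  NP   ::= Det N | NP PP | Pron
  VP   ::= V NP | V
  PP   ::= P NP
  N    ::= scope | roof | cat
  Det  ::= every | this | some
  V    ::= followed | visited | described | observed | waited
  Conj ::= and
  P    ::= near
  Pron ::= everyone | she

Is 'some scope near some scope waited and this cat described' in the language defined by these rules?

Grammatical

S
  S
    NP
      NP
        Det: some
        N: scope
      PP
        P: near
        NP
          Det: some
          N: scope
    VP
      V: waited
  Conj: and
  S
    NP
      Det: this
      N: cat
    VP
      V: described
Each bracket corresponds to one application of a listed rule, so the string is derivable from S.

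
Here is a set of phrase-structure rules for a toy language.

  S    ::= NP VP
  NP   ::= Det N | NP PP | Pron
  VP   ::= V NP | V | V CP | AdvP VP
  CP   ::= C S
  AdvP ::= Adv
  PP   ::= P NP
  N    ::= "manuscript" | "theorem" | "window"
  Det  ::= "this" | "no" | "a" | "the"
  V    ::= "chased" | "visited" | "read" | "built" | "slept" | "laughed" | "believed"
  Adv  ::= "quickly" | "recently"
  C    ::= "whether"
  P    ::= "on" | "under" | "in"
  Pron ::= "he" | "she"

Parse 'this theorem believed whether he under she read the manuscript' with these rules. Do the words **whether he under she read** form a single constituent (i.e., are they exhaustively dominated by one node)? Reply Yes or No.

No

[S [NP [Det this] [N theorem]] [VP [V believed] [CP [C whether] [S [NP [NP [Pron he]] [PP [P under] [NP [Pron she]]]] [VP [V read] [NP [Det the] [N manuscript]]]]]]]
The smallest constituent containing 'whether he under she read' is the CP spanning 'whether he under she read the manuscript'; no single node in the tree dominates exactly the given words.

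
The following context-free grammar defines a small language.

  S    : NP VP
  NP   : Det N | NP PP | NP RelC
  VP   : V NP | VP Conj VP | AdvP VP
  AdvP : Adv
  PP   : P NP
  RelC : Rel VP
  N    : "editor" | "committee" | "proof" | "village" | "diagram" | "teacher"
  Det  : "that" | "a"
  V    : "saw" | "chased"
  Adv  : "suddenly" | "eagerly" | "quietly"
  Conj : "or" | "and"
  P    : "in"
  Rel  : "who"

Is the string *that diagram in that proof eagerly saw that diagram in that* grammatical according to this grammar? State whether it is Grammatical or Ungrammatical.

For S → NP VP, every NP-prefix leaves a non-VP remainder: after 'that diagram' the remainder is not a VP; after 'that diagram in that proof' the remainder is not a VP.

Ungrammatical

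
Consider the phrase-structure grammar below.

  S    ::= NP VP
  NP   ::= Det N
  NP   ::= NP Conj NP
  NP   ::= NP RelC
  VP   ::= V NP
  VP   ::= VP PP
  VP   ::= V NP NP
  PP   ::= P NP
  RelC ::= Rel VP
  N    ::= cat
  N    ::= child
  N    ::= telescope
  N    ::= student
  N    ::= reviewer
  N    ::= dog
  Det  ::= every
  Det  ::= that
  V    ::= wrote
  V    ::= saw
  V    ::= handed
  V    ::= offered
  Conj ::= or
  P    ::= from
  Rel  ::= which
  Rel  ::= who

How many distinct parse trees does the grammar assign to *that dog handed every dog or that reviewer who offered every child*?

The two bracketings:
[S [NP [Det that] [N dog]] [VP [V handed] [NP [NP [Det every] [N dog]] [Conj or] [NP [NP [Det that] [N reviewer]] [RelC [Rel who] [VP [V offered] [NP [Det every] [N child]]]]]]]]
[S [NP [Det that] [N dog]] [VP [V handed] [NP [NP [NP [Det every] [N dog]] [Conj or] [NP [Det that] [N reviewer]]] [RelC [Rel who] [VP [V offered] [NP [Det every] [N child]]]]]]]
The trees differ in how a recursive rule is bracketed over the same span.

2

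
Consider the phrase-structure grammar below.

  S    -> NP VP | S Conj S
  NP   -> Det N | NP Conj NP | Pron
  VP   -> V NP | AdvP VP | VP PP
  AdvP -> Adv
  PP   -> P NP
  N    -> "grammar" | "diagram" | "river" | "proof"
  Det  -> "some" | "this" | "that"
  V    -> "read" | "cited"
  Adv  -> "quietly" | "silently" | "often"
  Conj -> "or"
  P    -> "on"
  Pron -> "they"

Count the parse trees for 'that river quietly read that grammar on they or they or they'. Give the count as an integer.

Two of the 4 distinct bracketings:
[S [NP [Det that] [N river]] [VP [AdvP [Adv quietly]] [VP [VP [V read] [NP [Det that] [N grammar]]] [PP [P on] [NP [NP [Pron they]] [Conj or] [NP [NP [Pron they]] [Conj or] [NP [Pron they]]]]]]]]
[S [NP [Det that] [N river]] [VP [AdvP [Adv quietly]] [VP [VP [V read] [NP [Det that] [N grammar]]] [PP [P on] [NP [NP [NP [Pron they]] [Conj or] [NP [Pron they]]] [Conj or] [NP [Pron they]]]]]]]
The trees differ in how a recursive rule is bracketed over the same span.

4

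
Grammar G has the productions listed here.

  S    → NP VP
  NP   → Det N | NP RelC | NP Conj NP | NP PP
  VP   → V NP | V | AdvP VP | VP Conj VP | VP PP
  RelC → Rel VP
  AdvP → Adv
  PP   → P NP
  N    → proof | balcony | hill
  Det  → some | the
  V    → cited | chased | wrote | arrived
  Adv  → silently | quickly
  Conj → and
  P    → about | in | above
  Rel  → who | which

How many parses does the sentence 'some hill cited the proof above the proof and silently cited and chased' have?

Two of the 6 distinct bracketings:
[S [NP [Det some] [N hill]] [VP [VP [V cited] [NP [NP [Det the] [N proof]] [PP [P above] [NP [Det the] [N proof]]]]] [Conj and] [VP [AdvP [Adv silently]] [VP [VP [V cited]] [Conj and] [VP [V chased]]]]]]
[S [NP [Det some] [N hill]] [VP [VP [V cited] [NP [NP [Det the] [N proof]] [PP [P above] [NP [Det the] [N proof]]]]] [Conj and] [VP [VP [AdvP [Adv silently]] [VP [V cited]]] [Conj and] [VP [V chased]]]]]
The trees differ in how a recursive rule is bracketed over the same span.

6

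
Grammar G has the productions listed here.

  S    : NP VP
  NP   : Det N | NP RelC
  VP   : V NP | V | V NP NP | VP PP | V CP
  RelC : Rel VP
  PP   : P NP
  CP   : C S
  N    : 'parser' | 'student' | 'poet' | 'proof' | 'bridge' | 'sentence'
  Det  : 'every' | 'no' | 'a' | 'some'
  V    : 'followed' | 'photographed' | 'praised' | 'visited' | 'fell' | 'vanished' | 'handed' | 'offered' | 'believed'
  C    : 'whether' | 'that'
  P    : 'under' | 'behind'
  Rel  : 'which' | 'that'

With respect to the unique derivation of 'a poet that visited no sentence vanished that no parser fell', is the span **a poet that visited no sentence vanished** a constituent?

[S [NP [NP [Det a] [N poet]] [RelC [Rel that] [VP [V visited] [NP [Det no] [N sentence]]]]] [VP [V vanished] [CP [C that] [S [NP [Det no] [N parser]] [VP [V fell]]]]]]
The smallest constituent containing 'a poet that visited no sentence vanished' is the S spanning 'a poet that visited no sentence vanished that no parser fell'; no single node in the tree dominates exactly the given words.

No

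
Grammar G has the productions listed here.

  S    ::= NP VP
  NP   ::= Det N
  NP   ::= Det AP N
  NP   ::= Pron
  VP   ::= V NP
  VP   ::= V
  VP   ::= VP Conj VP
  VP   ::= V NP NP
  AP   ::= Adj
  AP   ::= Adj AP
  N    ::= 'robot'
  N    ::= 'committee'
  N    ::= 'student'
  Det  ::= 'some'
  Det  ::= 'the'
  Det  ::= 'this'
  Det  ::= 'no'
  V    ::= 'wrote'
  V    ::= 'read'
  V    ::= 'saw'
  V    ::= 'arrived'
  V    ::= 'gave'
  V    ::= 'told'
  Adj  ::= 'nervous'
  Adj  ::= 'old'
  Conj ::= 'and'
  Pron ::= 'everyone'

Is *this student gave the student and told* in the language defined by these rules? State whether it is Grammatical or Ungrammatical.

Grammatical

[S [NP [Det this] [N student]] [VP [VP [V gave] [NP [Det the] [N student]]] [Conj and] [VP [V told]]]]
The bracketing above is licensed at every node by one of the given productions, with S at the root.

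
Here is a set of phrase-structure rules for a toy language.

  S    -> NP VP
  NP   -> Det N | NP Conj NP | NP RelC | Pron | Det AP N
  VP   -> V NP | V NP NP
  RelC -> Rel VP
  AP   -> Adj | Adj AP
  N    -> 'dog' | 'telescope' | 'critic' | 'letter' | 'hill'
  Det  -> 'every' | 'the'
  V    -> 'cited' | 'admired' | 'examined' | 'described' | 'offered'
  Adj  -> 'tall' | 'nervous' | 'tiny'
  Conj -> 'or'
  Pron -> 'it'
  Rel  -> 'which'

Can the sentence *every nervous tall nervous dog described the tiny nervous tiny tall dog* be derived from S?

Grammatical

[S [NP [Det every] [AP [Adj nervous] [AP [Adj tall] [AP [Adj nervous]]]] [N dog]] [VP [V described] [NP [Det the] [AP [Adj tiny] [AP [Adj nervous] [AP [Adj tiny] [AP [Adj tall]]]]] [N dog]]]]
Each bracket corresponds to one application of a listed rule, so the string is derivable from S.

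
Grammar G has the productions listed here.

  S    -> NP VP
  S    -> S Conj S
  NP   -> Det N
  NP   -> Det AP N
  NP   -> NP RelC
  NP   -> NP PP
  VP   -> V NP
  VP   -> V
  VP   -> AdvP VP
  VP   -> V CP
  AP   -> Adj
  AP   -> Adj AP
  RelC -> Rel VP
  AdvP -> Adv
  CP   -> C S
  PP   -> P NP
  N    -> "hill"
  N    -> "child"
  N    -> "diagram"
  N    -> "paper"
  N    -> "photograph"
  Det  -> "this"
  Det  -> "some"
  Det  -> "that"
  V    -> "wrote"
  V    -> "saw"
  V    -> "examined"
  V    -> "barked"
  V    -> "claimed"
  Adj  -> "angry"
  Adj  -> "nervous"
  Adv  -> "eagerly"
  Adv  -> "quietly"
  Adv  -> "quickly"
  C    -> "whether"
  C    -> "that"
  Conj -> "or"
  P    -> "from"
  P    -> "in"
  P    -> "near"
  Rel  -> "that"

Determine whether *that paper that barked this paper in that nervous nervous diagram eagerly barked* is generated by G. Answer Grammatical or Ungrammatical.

Grammatical

S
  NP
    NP
      Det: that
      N: paper
    RelC
      Rel: that
      VP
        V: barked
        NP
          NP
            Det: this
            N: paper
          PP
            P: in
            NP
              Det: that
              AP
                Adj: nervous
                AP
                  Adj: nervous
              N: diagram
  VP
    AdvP
      Adv: eagerly
    VP
      V: barked
The bracketing above is licensed at every node by one of the given productions, with S at the root.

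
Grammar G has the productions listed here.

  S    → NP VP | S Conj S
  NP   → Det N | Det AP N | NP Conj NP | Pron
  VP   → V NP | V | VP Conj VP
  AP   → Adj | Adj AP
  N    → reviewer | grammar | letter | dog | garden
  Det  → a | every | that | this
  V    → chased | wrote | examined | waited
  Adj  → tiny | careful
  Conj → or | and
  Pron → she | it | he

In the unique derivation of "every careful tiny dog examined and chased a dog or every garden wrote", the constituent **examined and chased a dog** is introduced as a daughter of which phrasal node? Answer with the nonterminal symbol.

S

[S [S [NP [Det every] [AP [Adj careful] [AP [Adj tiny]]] [N dog]] [VP [VP [V examined]] [Conj and] [VP [V chased] [NP [Det a] [N dog]]]]] [Conj or] [S [NP [Det every] [N garden]] [VP [V wrote]]]]
The span 'examined and chased a dog' is the VP node built by VP → VP Conj VP.
Its mother is the S built by S → NP VP.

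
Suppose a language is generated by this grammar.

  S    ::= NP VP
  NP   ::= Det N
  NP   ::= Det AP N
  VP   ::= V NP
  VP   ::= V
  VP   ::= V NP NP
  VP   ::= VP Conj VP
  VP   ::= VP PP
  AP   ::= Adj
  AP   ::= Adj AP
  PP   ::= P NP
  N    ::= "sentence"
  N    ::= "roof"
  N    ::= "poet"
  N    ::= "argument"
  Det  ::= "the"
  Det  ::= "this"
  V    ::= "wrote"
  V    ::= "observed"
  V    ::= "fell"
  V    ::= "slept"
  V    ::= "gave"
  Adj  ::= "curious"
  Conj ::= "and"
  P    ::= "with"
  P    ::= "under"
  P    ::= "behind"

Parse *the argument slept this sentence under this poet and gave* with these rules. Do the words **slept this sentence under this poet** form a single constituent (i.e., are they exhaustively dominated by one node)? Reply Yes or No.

[S [NP [Det the] [N argument]] [VP [VP [VP [V slept] [NP [Det this] [N sentence]]] [PP [P under] [NP [Det this] [N poet]]]] [Conj and] [VP [V gave]]]]
The words 'slept this sentence under this poet' are exhaustively dominated by a single VP node (built by VP → VP PP), so they form a constituent.

Yes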